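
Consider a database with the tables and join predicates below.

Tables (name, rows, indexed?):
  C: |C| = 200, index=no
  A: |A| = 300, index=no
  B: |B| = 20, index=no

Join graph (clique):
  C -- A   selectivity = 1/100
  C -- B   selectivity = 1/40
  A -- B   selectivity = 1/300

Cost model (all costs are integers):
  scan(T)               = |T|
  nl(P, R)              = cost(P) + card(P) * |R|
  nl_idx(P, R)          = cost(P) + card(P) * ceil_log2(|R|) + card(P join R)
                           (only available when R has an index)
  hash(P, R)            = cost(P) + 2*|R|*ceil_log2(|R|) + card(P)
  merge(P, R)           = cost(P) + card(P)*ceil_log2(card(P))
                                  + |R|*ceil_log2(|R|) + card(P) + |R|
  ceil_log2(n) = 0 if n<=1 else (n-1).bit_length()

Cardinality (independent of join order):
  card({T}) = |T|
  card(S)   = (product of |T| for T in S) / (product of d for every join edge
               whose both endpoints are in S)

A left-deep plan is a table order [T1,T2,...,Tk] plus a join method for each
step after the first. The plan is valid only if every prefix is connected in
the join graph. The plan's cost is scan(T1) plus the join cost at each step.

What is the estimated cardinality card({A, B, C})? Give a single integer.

1

Tables in S: A(300), B(20), C(200)
Edges inside S: C-A(d=100), C-B(d=40), A-B(d=300)
numerator = 300 * 20 * 200 = 1200000
denominator = 100 * 40 * 300 = 1200000
card(S) = 1200000 / 1200000 = 1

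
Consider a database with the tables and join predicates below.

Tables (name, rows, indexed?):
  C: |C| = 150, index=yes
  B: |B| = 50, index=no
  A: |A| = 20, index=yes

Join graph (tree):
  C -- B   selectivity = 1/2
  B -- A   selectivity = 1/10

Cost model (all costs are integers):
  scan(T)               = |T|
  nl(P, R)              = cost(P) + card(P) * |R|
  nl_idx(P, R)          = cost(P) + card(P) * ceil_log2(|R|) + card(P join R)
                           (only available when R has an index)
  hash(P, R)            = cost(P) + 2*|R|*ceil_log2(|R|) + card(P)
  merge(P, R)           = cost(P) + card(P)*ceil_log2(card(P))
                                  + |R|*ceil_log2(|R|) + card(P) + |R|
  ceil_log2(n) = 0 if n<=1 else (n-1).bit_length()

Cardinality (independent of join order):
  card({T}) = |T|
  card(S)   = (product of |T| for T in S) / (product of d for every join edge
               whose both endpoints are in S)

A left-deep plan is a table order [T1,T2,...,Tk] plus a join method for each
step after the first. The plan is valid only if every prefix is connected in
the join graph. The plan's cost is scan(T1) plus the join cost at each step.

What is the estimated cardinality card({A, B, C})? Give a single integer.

Tables in S: A(20), B(50), C(150)
Edges inside S: C-B(d=2), B-A(d=10)
numerator = 20 * 50 * 150 = 150000
denominator = 2 * 10 = 20
card(S) = 150000 / 20 = 7500

7500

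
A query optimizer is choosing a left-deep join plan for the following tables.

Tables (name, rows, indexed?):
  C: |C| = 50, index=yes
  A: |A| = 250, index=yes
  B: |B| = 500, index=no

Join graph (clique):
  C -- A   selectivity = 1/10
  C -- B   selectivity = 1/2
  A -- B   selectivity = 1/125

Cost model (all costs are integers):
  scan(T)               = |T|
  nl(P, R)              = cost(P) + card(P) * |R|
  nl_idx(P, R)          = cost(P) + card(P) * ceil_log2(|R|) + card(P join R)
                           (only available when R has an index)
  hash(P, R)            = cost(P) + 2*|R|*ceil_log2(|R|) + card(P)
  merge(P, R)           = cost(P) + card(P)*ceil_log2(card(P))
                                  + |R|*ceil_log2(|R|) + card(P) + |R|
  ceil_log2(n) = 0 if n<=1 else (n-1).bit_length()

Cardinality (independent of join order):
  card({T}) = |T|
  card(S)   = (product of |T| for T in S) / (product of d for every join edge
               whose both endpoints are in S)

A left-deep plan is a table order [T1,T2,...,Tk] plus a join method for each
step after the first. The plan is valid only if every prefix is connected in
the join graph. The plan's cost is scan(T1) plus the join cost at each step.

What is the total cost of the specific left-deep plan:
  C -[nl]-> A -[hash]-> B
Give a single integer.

step 1: scan C: cost=50, card=50
step 2: join A via nl
    card(P join A) = 50*250/(10) = 1250
    cost = 50 + 50*250 = 12550
step 3: join B via hash
    card(P join B) = 1250*500/(2*125) = 2500
    cost = 12550 + 2*500*9 + 1250 = 22800

22800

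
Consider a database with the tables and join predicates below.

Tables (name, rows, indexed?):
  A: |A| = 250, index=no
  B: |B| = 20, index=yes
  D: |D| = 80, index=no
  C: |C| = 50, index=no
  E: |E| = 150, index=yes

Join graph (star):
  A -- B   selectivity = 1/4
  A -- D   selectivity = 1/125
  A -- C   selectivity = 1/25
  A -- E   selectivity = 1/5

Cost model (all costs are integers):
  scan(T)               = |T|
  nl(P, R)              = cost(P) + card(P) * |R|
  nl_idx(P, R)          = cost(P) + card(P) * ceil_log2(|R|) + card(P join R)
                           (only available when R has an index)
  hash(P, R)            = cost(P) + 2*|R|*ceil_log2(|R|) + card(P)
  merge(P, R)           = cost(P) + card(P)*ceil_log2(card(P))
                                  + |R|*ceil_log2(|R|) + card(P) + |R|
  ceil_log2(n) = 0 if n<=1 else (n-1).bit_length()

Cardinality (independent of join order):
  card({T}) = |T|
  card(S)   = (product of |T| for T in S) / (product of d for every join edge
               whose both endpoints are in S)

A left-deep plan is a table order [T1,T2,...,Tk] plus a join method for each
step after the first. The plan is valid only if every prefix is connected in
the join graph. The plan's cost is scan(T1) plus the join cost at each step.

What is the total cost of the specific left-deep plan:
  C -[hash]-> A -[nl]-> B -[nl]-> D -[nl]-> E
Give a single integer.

454100

step 1: scan C: cost=50, card=50
step 2: join A via hash
    card(P join A) = 50*250/(25) = 500
    cost = 50 + 2*250*8 + 50 = 4100
step 3: join B via nl
    card(P join B) = 500*20/(4) = 2500
    cost = 4100 + 500*20 = 14100
step 4: join D via nl
    card(P join D) = 2500*80/(125) = 1600
    cost = 14100 + 2500*80 = 214100
step 5: join E via nl
    card(P join E) = 1600*150/(5) = 48000
    cost = 214100 + 1600*150 = 454100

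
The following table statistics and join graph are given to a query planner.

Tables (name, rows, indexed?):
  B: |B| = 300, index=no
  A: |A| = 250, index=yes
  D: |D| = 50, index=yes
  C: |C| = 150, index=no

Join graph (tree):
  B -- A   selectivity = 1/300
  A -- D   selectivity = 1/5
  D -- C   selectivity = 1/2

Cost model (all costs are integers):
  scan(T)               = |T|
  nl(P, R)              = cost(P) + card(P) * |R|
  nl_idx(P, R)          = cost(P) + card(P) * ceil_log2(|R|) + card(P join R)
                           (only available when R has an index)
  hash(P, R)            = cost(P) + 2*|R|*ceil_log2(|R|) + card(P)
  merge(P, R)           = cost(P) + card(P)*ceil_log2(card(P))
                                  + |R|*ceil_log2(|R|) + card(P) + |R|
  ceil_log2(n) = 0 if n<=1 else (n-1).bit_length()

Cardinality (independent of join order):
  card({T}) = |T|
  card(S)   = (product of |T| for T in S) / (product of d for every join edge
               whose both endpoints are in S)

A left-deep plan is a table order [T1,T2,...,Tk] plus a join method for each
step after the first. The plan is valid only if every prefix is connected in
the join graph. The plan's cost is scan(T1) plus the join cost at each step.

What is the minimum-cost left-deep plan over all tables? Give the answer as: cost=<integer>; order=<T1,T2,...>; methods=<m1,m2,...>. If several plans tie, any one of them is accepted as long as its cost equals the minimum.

Selinger DP (subsets sized 1..n):
  {B}: scan cost=300, card=300
  {A}: scan cost=250, card=250
  {D}: scan cost=50, card=50
  {C}: scan cost=150, card=150
  {AB}: card=250; try (A,nl_idx)→2950, (A,hash)→4600, (B,merge)→5500, (A,merge)→5550, (B,hash)→5900, (B,nl)→75250 …(+1); best=2950 via (A,nl_idx)
  {AD}: card=2500; try (D,hash)→1100, (A,merge)→2650, (D,merge)→2850, (A,nl_idx)→2950, (A,hash)→4100, (D,nl_idx)→4250 …(+2); best=1100 via (D,hash)
  {CD}: card=3750; try (D,hash)→900, (C,merge)→1750, (D,merge)→1850, (C,hash)→2500, (D,nl_idx)→4800, (C,nl)→7550 …(+1); best=900 via (D,hash)
  {ABD}: card=2500; try (D,hash)→3800, (D,merge)→5550, (D,nl_idx)→6950, (B,hash)→9000, (D,nl)→15450, (B,merge)→36600 …(+1); best=3800 via (D,hash)
  {ACD}: card=187500; try (C,hash)→6000, (A,hash)→8650, (C,merge)→34950, (A,merge)→51900, (A,nl_idx)→218400, (C,nl)→376100 …(+1); best=6000 via (C,hash)
  {ABCD}: card=187500; try (C,hash)→8700, (C,merge)→37650, (B,hash)→198900, (C,nl)→378800, (B,merge)→3571500, (B,nl)→56256000; best=8700 via (C,hash)

cost=8700; order=B,A,D,C; methods=nl_idx,hash,hash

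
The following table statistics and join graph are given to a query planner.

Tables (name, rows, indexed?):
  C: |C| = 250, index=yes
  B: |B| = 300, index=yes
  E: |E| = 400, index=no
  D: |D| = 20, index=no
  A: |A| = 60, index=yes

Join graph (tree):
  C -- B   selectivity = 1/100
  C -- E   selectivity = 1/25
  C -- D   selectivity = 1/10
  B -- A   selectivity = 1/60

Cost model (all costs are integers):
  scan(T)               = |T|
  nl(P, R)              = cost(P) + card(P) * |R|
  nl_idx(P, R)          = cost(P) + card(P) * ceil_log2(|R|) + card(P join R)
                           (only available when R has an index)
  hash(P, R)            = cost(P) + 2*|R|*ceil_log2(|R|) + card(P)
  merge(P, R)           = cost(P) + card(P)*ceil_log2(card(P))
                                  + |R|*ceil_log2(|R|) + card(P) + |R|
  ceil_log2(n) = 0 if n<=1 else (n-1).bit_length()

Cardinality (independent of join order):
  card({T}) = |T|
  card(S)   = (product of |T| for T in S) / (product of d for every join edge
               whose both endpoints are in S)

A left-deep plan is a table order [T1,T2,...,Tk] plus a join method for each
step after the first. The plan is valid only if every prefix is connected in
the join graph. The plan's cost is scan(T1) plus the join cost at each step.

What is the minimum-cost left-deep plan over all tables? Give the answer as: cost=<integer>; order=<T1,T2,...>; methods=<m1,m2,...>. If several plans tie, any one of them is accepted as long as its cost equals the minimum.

cost=13700; order=A,B,C,D,E; methods=nl_idx,nl_idx,hash,hash

Selinger DP (subsets sized 1..n):
  {C}: scan cost=250, card=250
  {B}: scan cost=300, card=300
  {E}: scan cost=400, card=400
  {D}: scan cost=20, card=20
  {A}: scan cost=60, card=60
  {BC}: card=750; try (B,nl_idx)→3250, (C,nl_idx)→3450, (C,hash)→4600, (B,merge)→5500, (C,merge)→5550, (B,hash)→5900 …(+2); best=3250 via (B,nl_idx)
  {CE}: card=4000; try (C,hash)→4800, (E,merge)→6500, (C,merge)→6650, (C,nl_idx)→7600, (E,hash)→7700, (E,nl)→100250 …(+1); best=4800 via (C,hash)
  {CD}: card=500; try (C,nl_idx)→680, (D,hash)→700, (C,merge)→2390, (D,merge)→2620, (C,hash)→4040, (C,nl)→5020 …(+1); best=680 via (C,nl_idx)
  {AB}: card=300; try (B,nl_idx)→900, (A,hash)→1320, (A,nl_idx)→2400, (B,merge)→3480, (A,merge)→3720, (B,hash)→5520 …(+2); best=900 via (B,nl_idx)
  {BCE}: card=12000; try (E,hash)→11200, (B,hash)→14200, (E,merge)→15500, (B,nl_idx)→52800, (B,merge)→59800, (E,nl)→303250 …(+1); best=11200 via (E,hash)
  {BCD}: card=1500; try (D,hash)→4200, (B,hash)→6580, (B,nl_idx)→6680, (B,merge)→8680, (D,merge)→11620, (D,nl)→18250 …(+1); best=4200 via (D,hash)
  {ABC}: card=750; try (C,nl_idx)→4050, (A,hash)→4720, (C,hash)→5200, (C,merge)→6150, (A,nl_idx)→8500, (A,merge)→11920 …(+2); best=4050 via (C,nl_idx)
  {CDE}: card=8000; try (E,hash)→8380, (D,hash)→9000, (E,merge)→9680, (D,merge)→56920, (D,nl)→84800, (E,nl)→200680; best=8380 via (E,hash)
  {BCDE}: card=24000; try (E,hash)→12900, (B,hash)→21780, (D,hash)→23400, (E,merge)→26200, (B,nl_idx)→104380, (B,merge)→123380 …(+4); best=12900 via (E,hash)
  {ABCE}: card=12000; try (E,hash)→12000, (E,merge)→16300, (A,hash)→23920, (A,nl_idx)→95200, (A,merge)→191620, (E,nl)→304050 …(+1); best=12000 via (E,hash)
  {ABCD}: card=1500; try (D,hash)→5000, (A,hash)→6420, (D,merge)→12420, (A,nl_idx)→14700, (D,nl)→19050, (A,merge)→22620 …(+1); best=5000 via (D,hash)
  {ABCDE}: card=24000; try (E,hash)→13700, (D,hash)→24200, (E,merge)→27000, (A,hash)→37620, (A,nl_idx)→180900, (D,merge)→192120 …(+4); best=13700 via (E,hash)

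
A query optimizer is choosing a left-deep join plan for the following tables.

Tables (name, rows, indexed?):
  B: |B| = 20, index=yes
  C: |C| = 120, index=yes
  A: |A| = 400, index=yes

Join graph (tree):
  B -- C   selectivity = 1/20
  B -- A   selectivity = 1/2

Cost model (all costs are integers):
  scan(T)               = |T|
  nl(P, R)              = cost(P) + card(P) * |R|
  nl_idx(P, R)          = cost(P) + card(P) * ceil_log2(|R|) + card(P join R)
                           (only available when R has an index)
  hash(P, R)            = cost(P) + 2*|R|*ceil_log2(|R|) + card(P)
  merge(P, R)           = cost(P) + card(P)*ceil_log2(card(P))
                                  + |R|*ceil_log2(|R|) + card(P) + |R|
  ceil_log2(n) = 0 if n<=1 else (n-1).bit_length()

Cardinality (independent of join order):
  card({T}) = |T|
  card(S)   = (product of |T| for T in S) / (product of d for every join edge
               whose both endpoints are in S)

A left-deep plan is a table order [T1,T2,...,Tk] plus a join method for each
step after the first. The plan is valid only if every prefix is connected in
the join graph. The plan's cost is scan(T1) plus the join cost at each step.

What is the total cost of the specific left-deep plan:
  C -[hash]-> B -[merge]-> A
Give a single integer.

step 1: scan C: cost=120, card=120
step 2: join B via hash
    card(P join B) = 120*20/(20) = 120
    cost = 120 + 2*20*5 + 120 = 440
step 3: join A via merge
    card(P join A) = 120*400/(2) = 24000
    cost = 440 + 120*7 + 400*9 + 120 + 400 = 5400

5400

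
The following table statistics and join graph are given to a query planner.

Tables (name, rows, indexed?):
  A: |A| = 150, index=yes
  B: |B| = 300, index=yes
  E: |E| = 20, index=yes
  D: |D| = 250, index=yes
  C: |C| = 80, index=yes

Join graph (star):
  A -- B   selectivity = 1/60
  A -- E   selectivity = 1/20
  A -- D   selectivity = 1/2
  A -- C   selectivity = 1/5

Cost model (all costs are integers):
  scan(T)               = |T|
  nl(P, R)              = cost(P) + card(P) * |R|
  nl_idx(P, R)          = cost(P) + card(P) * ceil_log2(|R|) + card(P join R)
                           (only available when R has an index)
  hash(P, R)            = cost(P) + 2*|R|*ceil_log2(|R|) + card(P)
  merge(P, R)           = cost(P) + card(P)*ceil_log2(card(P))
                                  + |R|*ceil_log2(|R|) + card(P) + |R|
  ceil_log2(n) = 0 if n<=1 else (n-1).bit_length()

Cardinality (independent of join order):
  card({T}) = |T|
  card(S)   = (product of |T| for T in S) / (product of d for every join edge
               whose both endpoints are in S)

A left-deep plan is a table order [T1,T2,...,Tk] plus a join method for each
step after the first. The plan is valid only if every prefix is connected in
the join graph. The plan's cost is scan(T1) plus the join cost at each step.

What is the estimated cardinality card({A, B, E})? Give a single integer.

Tables in S: A(150), B(300), E(20)
Edges inside S: A-B(d=60), A-E(d=20)
numerator = 150 * 300 * 20 = 900000
denominator = 60 * 20 = 1200
card(S) = 900000 / 1200 = 750

750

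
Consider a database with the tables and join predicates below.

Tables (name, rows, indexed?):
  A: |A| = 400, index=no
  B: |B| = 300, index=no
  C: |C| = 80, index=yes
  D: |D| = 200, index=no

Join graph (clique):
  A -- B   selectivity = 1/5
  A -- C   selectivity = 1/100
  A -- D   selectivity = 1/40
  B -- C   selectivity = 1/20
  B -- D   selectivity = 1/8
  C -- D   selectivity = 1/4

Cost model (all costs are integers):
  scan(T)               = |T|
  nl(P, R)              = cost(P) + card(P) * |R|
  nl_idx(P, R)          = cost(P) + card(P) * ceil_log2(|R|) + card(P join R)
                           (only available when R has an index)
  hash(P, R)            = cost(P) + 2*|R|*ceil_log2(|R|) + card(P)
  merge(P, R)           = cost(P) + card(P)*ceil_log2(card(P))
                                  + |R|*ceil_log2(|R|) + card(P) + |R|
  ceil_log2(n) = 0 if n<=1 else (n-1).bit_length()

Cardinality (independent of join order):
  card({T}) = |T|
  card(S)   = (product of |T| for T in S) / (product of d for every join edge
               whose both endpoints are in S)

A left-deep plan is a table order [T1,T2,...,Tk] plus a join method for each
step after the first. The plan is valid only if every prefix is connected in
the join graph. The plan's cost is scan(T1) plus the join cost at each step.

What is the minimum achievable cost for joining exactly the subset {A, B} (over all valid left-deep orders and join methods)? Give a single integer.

Selinger DP over subsets of {A,B}:
  {A}: scan cost=400, card=400
  {B}: scan cost=300, card=300
  {AB}: card=24000; try (B,hash)→6200, (A,merge)→7300, (B,merge)→7400, (A,hash)→7800, (A,nl)→120300, (B,nl)→120400; best=6200 via (B,hash)

6200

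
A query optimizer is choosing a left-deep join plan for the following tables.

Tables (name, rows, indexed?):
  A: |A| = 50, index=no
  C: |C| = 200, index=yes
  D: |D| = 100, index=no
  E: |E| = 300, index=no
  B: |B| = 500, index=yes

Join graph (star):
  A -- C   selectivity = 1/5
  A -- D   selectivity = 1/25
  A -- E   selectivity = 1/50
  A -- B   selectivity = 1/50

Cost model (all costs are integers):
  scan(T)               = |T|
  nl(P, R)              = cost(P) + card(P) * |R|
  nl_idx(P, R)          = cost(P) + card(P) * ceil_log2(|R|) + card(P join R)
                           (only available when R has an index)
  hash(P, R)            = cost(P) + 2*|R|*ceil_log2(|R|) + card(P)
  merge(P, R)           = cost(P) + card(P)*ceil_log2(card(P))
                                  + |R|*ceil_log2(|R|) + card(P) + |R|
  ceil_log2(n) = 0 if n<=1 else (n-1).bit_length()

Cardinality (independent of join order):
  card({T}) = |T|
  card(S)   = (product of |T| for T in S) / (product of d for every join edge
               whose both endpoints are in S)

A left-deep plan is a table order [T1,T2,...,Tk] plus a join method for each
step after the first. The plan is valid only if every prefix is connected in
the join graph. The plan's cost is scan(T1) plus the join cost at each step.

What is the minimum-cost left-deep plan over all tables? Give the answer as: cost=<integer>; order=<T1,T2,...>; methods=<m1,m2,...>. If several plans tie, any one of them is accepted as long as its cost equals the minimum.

cost=25500; order=A,B,D,E,C; methods=nl_idx,hash,hash,hash

Selinger DP (subsets sized 1..n):
  {A}: scan cost=50, card=50
  {C}: scan cost=200, card=200
  {D}: scan cost=100, card=100
  {E}: scan cost=300, card=300
  {B}: scan cost=500, card=500
  {AC}: card=2000; try (A,hash)→1000, (C,merge)→2200, (A,merge)→2350, (C,nl_idx)→2450, (C,hash)→3300, (C,nl)→10050 …(+1); best=1000 via (A,hash)
  {AD}: card=200; try (A,hash)→800, (D,merge)→1200, (A,merge)→1250, (D,hash)→1500, (D,nl)→5050, (A,nl)→5100; best=800 via (A,hash)
  {AE}: card=300; try (A,hash)→1200, (E,merge)→3400, (A,merge)→3650, (E,hash)→5500, (E,nl)→15050, (A,nl)→15300; best=1200 via (A,hash)
  {AB}: card=500; try (B,nl_idx)→1000, (A,hash)→1600, (B,merge)→5400, (A,merge)→5850, (B,hash)→9100, (B,nl)→25050 …(+1); best=1000 via (B,nl_idx)
  {ACD}: card=8000; try (C,hash)→4200, (D,hash)→4400, (C,merge)→4400, (C,nl_idx)→10400, (D,merge)→25800, (C,nl)→40800 …(+1); best=4200 via (C,hash)
  {ACE}: card=12000; try (C,hash)→4700, (C,merge)→6000, (E,hash)→8400, (C,nl_idx)→15600, (E,merge)→28000, (C,nl)→61200 …(+1); best=4700 via (C,hash)
  {ABC}: card=20000; try (C,hash)→4700, (C,merge)→7800, (B,hash)→12000, (C,nl_idx)→25000, (B,merge)→30000, (B,nl_idx)→39000 …(+2); best=4700 via (C,hash)
  {ADE}: card=1200; try (D,hash)→2900, (D,merge)→5000, (E,merge)→5600, (E,hash)→6400, (D,nl)→31200, (E,nl)→60800; best=2900 via (D,hash)
  {ABD}: card=2000; try (D,hash)→2900, (B,nl_idx)→4600, (D,merge)→6800, (B,merge)→7600, (B,hash)→10000, (D,nl)→51000 …(+1); best=2900 via (D,hash)
  {ABE}: card=3000; try (E,hash)→6900, (B,nl_idx)→6900, (E,merge)→9000, (B,merge)→9200, (B,hash)→10500, (E,nl)→151000 …(+1); best=6900 via (E,hash)
  {ACDE}: card=48000; try (C,hash)→7300, (E,hash)→17600, (D,hash)→18100, (C,merge)→19100, (C,nl_idx)→60500, (E,merge)→119200 …(+4); best=7300 via (C,hash)
  {ABCD}: card=80000; try (C,hash)→8100, (B,hash)→21200, (D,hash)→26100, (C,merge)→28700, (C,nl_idx)→98900, (B,merge)→121200 …(+5); best=8100 via (C,hash)
  {ABCE}: card=120000; try (C,hash)→13100, (B,hash)→25700, (E,hash)→30100, (C,merge)→47700, (C,nl_idx)→150900, (B,merge)→189700 …(+5); best=13100 via (C,hash)
  {ABDE}: card=12000; try (E,hash)→10300, (D,hash)→11300, (B,hash)→13100, (B,merge)→22300, (B,nl_idx)→25700, (E,merge)→29900 …(+4); best=10300 via (E,hash)
  {ABCDE}: card=480000; try (C,hash)→25500, (B,hash)→64300, (E,hash)→93500, (D,hash)→134500, (C,merge)→192100, (C,nl_idx)→586300 …(+8); best=25500 via (C,hash)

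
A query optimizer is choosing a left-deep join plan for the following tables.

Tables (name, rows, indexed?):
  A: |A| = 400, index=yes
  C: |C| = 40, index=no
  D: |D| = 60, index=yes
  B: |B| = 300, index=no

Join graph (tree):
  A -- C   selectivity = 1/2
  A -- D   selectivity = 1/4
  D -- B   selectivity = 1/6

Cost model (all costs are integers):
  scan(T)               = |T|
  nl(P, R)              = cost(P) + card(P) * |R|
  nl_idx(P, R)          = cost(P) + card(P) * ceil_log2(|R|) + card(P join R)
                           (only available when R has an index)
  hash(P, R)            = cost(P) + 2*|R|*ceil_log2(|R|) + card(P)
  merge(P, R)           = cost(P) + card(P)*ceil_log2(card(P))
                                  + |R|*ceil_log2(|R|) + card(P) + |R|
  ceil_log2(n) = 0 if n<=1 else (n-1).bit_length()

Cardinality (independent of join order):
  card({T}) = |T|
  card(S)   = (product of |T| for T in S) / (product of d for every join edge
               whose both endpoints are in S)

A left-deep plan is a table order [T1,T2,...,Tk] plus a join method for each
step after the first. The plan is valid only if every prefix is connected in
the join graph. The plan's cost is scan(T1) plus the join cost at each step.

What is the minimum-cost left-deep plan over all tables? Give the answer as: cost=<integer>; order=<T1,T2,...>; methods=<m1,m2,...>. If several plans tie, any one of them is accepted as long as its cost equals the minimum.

cost=133400; order=A,D,C,B; methods=hash,hash,hash

Selinger DP (subsets sized 1..n):
  {A}: scan cost=400, card=400
  {C}: scan cost=40, card=40
  {D}: scan cost=60, card=60
  {B}: scan cost=300, card=300
  {AC}: card=8000; try (C,hash)→1280, (A,merge)→4320, (C,merge)→4680, (A,hash)→7280, (A,nl_idx)→8400, (A,nl)→16040 …(+1); best=1280 via (C,hash)
  {AD}: card=6000; try (D,hash)→1520, (A,merge)→4480, (D,merge)→4820, (A,nl_idx)→6600, (A,hash)→7320, (D,nl_idx)→8800 …(+2); best=1520 via (D,hash)
  {BD}: card=3000; try (D,hash)→1320, (B,merge)→3480, (D,merge)→3720, (D,nl_idx)→5100, (B,hash)→5520, (B,nl)→18060 …(+1); best=1320 via (D,hash)
  {ACD}: card=120000; try (C,hash)→8000, (D,hash)→10000, (C,merge)→85800, (D,merge)→113700, (D,nl_idx)→169280, (C,nl)→241520 …(+1); best=8000 via (C,hash)
  {ABD}: card=300000; try (A,hash)→11520, (B,hash)→12920, (A,merge)→44320, (B,merge)→88520, (A,nl_idx)→328320, (A,nl)→1201320 …(+1); best=11520 via (A,hash)
  {ABCD}: card=6000000; try (B,hash)→133400, (C,hash)→312000, (B,merge)→2171000, (C,merge)→6011800, (C,nl)→12011520, (B,nl)→36008000; best=133400 via (B,hash)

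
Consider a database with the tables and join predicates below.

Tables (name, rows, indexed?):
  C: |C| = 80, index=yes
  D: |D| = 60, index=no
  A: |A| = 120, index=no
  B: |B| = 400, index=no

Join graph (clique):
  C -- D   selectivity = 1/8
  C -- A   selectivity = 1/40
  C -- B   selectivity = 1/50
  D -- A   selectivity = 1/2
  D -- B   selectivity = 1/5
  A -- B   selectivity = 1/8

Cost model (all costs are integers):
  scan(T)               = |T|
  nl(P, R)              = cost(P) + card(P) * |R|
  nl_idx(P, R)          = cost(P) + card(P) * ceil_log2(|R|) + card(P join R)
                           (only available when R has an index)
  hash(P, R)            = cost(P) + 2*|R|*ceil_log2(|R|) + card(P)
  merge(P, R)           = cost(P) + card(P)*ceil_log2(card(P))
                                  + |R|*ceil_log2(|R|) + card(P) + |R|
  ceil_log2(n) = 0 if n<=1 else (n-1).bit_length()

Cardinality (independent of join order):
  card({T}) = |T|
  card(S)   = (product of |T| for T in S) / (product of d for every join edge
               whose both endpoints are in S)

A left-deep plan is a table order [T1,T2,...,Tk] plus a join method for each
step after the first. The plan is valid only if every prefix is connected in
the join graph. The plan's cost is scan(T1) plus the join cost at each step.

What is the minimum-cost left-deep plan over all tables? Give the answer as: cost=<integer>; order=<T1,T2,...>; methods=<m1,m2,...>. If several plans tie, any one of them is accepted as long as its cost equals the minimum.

cost=5200; order=B,C,A,D; methods=hash,hash,hash

Selinger DP (subsets sized 1..n):
  {C}: scan cost=80, card=80
  {D}: scan cost=60, card=60
  {A}: scan cost=120, card=120
  {B}: scan cost=400, card=400
  {CD}: card=600; try (D,hash)→880, (C,nl_idx)→1080, (C,merge)→1120, (D,merge)→1140, (C,hash)→1240, (C,nl)→4860 …(+1); best=880 via (D,hash)
  {AC}: card=240; try (C,nl_idx)→1200, (C,hash)→1360, (A,merge)→1680, (C,merge)→1720, (A,hash)→1840, (A,nl)→9680 …(+1); best=1200 via (C,nl_idx)
  {BC}: card=640; try (C,hash)→1920, (C,nl_idx)→3840, (B,merge)→4720, (C,merge)→5040, (B,hash)→7360, (B,nl)→32080 …(+1); best=1920 via (C,hash)
  {AD}: card=3600; try (D,hash)→960, (A,merge)→1440, (D,merge)→1500, (A,hash)→1800, (A,nl)→7260, (D,nl)→7320; best=960 via (D,hash)
  {BD}: card=4800; try (D,hash)→1520, (B,merge)→4480, (D,merge)→4820, (B,hash)→7320, (B,nl)→24060, (D,nl)→24400; best=1520 via (D,hash)
  {AB}: card=6000; try (A,hash)→2480, (B,merge)→5080, (A,merge)→5360, (B,hash)→7440, (B,nl)→48120, (A,nl)→48400; best=2480 via (A,hash)
  {ACD}: card=900; try (D,hash)→2160, (A,hash)→3160, (D,merge)→3780, (C,hash)→5680, (A,merge)→8440, (D,nl)→15600 …(+4); best=2160 via (D,hash)
  {BCD}: card=960; try (D,hash)→3280, (C,hash)→7440, (B,hash)→8680, (D,merge)→9380, (B,merge)→11480, (C,nl_idx)→36080 …(+4); best=3280 via (D,hash)
  {ABC}: card=240; try (A,hash)→4240, (B,merge)→7360, (B,hash)→8640, (C,hash)→9600, (A,merge)→9920, (C,nl_idx)→44720 …(+4); best=4240 via (A,hash)
  {ABD}: card=36000; try (A,hash)→8000, (D,hash)→9200, (B,hash)→11760, (B,merge)→51760, (A,merge)→69680, (D,merge)→86900 …(+3); best=8000 via (A,hash)
  {ABCD}: card=180; try (D,hash)→5200, (A,hash)→5920, (D,merge)→6820, (B,hash)→10260, (A,merge)→14800, (B,merge)→16060 …(+7); best=5200 via (D,hash)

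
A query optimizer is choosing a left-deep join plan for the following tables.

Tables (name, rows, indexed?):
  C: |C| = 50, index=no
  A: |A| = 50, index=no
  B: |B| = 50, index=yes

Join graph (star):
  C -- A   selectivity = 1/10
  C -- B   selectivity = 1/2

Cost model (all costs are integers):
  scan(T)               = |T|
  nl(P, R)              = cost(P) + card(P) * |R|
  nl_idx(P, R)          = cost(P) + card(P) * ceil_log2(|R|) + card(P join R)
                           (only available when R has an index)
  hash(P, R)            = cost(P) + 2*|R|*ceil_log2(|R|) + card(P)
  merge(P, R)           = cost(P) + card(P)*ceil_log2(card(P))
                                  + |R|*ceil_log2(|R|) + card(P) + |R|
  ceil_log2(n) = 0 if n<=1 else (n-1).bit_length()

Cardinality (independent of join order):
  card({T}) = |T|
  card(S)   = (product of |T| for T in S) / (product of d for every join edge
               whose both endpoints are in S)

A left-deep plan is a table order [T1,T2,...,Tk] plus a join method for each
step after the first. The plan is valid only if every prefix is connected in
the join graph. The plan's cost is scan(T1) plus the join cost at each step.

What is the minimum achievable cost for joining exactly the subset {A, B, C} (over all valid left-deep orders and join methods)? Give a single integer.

Selinger DP over subsets of {A,B,C}:
  {C}: scan cost=50, card=50
  {A}: scan cost=50, card=50
  {B}: scan cost=50, card=50
  {AC}: card=250; try (C,hash)→700, (A,hash)→700, (C,merge)→750, (A,merge)→750, (C,nl)→2550, (A,nl)→2550; best=700 via (C,hash)
  {BC}: card=1250; try (C,hash)→700, (B,hash)→700, (C,merge)→750, (B,merge)→750, (B,nl_idx)→1600, (C,nl)→2550 …(+1); best=700 via (C,hash)
  {ABC}: card=6250; try (B,hash)→1550, (A,hash)→2550, (B,merge)→3300, (B,nl_idx)→8450, (B,nl)→13200, (A,merge)→16050 …(+1); best=1550 via (B,hash)

1550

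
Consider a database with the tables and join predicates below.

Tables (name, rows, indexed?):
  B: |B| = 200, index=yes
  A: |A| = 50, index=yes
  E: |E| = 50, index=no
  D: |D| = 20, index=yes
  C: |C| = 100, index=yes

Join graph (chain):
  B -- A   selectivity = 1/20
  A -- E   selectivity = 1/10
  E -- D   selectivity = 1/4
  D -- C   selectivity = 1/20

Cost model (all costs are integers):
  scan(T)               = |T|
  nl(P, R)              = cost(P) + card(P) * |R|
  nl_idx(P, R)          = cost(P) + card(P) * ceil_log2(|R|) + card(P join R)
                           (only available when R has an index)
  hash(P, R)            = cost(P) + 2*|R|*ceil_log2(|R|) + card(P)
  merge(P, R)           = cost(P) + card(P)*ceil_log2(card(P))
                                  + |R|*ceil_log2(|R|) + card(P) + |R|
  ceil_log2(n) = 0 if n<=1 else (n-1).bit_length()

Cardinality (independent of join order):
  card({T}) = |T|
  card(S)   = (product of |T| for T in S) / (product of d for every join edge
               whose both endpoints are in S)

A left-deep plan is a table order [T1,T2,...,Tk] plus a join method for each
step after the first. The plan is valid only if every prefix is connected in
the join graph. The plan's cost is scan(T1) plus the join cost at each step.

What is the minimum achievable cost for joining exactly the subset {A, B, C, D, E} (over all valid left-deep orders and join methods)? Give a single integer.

Selinger DP over subsets of {A,B,C,D,E}:
  {B}: scan cost=200, card=200
  {A}: scan cost=50, card=50
  {E}: scan cost=50, card=50
  {D}: scan cost=20, card=20
  {C}: scan cost=100, card=100
  {AB}: card=500; try (B,nl_idx)→950, (A,hash)→1000, (A,nl_idx)→1900, (B,merge)→2200, (A,merge)→2350, (B,hash)→3300 …(+2); best=950 via (B,nl_idx)
  {AE}: card=250; try (A,nl_idx)→600, (E,hash)→700, (A,hash)→700, (E,merge)→750, (A,merge)→750, (E,nl)→2550 …(+1); best=600 via (A,nl_idx)
  {DE}: card=250; try (D,hash)→300, (E,merge)→490, (D,merge)→520, (D,nl_idx)→550, (E,hash)→640, (E,nl)→1020 …(+1); best=300 via (D,hash)
  {CD}: card=100; try (C,nl_idx)→260, (D,hash)→400, (D,nl_idx)→700, (C,merge)→940, (D,merge)→1020, (C,hash)→1440 …(+2); best=260 via (C,nl_idx)
  {ABE}: card=2500; try (E,hash)→2050, (B,hash)→4050, (B,merge)→4650, (B,nl_idx)→5100, (E,merge)→6300, (E,nl)→25950 …(+1); best=2050 via (E,hash)
  {ADE}: card=1250; try (D,hash)→1050, (A,hash)→1150, (A,merge)→2900, (D,merge)→2970, (A,nl_idx)→3050, (D,nl_idx)→3100 …(+2); best=1050 via (D,hash)
  {CDE}: card=1250; try (E,hash)→960, (E,merge)→1410, (C,hash)→1950, (C,nl_idx)→3300, (C,merge)→3350, (E,nl)→5260 …(+1); best=960 via (E,hash)
  {ABDE}: card=12500; try (D,hash)→4750, (B,hash)→5500, (B,merge)→17850, (B,nl_idx)→23550, (D,nl_idx)→27050, (D,merge)→34670 …(+2); best=4750 via (D,hash)
  {ACDE}: card=6250; try (A,hash)→2810, (C,hash)→3700, (A,nl_idx)→14710, (C,nl_idx)→16050, (A,merge)→16310, (C,merge)→16850 …(+2); best=2810 via (A,hash)
  {ABCDE}: card=62500; try (B,hash)→12260, (C,hash)→18650, (B,merge)→92110, (B,nl_idx)→115310, (C,nl_idx)→154750, (C,merge)→193050 …(+2); best=12260 via (B,hash)

12260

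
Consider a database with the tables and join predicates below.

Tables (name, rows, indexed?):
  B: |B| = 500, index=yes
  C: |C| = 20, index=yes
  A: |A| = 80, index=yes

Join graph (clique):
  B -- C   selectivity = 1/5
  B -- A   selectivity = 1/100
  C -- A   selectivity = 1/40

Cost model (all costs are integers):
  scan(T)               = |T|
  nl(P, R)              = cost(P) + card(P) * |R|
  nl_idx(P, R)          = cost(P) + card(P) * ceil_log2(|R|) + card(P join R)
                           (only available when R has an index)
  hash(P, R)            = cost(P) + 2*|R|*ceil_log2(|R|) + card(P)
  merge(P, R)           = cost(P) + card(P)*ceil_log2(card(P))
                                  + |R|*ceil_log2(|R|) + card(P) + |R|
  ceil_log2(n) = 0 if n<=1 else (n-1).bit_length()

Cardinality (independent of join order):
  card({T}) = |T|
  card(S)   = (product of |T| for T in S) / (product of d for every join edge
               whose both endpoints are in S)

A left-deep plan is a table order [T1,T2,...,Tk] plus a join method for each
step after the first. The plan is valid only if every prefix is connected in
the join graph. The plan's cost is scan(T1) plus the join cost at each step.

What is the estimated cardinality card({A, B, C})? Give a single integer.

Tables in S: A(80), B(500), C(20)
Edges inside S: B-C(d=5), B-A(d=100), C-A(d=40)
numerator = 80 * 500 * 20 = 800000
denominator = 5 * 100 * 40 = 20000
card(S) = 800000 / 20000 = 40

40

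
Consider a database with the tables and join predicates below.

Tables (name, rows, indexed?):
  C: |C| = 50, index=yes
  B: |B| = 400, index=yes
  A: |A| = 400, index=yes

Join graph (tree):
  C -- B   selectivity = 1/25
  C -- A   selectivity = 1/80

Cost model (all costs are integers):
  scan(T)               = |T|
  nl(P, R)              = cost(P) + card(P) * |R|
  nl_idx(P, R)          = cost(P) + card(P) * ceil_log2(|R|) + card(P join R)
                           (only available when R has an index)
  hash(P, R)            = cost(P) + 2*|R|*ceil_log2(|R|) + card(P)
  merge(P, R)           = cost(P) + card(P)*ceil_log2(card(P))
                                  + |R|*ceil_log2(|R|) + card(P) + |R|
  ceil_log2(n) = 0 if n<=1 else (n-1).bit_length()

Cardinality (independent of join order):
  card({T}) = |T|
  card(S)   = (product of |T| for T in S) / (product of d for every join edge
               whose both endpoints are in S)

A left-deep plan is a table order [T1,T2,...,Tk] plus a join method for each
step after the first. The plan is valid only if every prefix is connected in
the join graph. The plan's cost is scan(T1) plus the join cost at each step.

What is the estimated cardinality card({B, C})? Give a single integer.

800

Tables in S: B(400), C(50)
Edges inside S: C-B(d=25)
numerator = 400 * 50 = 20000
denominator = 25 = 25
card(S) = 20000 / 25 = 800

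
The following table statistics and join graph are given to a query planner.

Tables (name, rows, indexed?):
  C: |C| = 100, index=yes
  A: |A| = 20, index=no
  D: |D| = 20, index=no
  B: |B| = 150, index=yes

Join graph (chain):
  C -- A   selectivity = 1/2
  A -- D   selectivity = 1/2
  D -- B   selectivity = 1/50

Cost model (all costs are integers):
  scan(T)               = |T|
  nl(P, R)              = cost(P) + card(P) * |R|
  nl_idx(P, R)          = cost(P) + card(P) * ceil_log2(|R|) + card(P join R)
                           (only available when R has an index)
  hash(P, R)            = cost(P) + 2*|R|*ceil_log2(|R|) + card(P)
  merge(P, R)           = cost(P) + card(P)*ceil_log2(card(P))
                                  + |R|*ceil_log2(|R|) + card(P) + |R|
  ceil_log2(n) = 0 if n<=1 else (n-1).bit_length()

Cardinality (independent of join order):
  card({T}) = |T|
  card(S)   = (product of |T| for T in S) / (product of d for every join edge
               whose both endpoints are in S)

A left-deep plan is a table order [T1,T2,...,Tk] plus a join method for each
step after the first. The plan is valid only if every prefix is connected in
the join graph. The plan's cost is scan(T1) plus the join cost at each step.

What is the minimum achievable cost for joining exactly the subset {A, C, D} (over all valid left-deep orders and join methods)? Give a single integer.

Selinger DP over subsets of {A,C,D}:
  {C}: scan cost=100, card=100
  {A}: scan cost=20, card=20
  {D}: scan cost=20, card=20
  {AC}: card=1000; try (A,hash)→400, (C,merge)→940, (A,merge)→1020, (C,nl_idx)→1160, (C,hash)→1440, (C,nl)→2020 …(+1); best=400 via (A,hash)
  {AD}: card=200; try (D,hash)→240, (A,hash)→240, (D,merge)→260, (A,merge)→260, (D,nl)→420, (A,nl)→420; best=240 via (D,hash)
  {ACD}: card=10000; try (D,hash)→1600, (C,hash)→1840, (C,merge)→2840, (D,merge)→11520, (C,nl_idx)→11640, (C,nl)→20240 …(+1); best=1600 via (D,hash)

1600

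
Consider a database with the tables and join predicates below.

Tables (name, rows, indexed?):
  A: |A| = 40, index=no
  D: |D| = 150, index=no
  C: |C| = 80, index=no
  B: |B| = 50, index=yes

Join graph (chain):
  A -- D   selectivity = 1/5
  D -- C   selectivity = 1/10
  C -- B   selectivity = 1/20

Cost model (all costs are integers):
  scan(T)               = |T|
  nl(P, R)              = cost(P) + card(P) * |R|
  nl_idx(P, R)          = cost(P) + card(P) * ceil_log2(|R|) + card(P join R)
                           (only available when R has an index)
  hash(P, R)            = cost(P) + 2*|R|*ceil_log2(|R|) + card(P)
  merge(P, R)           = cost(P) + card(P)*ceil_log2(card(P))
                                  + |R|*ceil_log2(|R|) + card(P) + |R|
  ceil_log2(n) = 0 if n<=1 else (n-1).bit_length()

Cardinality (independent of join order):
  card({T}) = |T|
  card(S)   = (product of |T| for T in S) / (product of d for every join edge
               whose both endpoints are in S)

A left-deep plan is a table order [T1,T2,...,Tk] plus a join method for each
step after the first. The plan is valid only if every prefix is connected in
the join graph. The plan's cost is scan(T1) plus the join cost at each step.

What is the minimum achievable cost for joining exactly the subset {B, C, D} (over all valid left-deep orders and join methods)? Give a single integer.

3220

Selinger DP over subsets of {B,C,D}:
  {D}: scan cost=150, card=150
  {C}: scan cost=80, card=80
  {B}: scan cost=50, card=50
  {CD}: card=1200; try (C,hash)→1420, (D,merge)→2070, (C,merge)→2140, (D,hash)→2560, (D,nl)→12080, (C,nl)→12150; best=1420 via (C,hash)
  {BC}: card=200; try (B,hash)→760, (B,nl_idx)→760, (C,merge)→1040, (B,merge)→1070, (C,hash)→1220, (C,nl)→4050 …(+1); best=760 via (B,hash)
  {BCD}: card=3000; try (B,hash)→3220, (D,hash)→3360, (D,merge)→3910, (B,nl_idx)→11620, (B,merge)→16170, (D,nl)→30760 …(+1); best=3220 via (B,hash)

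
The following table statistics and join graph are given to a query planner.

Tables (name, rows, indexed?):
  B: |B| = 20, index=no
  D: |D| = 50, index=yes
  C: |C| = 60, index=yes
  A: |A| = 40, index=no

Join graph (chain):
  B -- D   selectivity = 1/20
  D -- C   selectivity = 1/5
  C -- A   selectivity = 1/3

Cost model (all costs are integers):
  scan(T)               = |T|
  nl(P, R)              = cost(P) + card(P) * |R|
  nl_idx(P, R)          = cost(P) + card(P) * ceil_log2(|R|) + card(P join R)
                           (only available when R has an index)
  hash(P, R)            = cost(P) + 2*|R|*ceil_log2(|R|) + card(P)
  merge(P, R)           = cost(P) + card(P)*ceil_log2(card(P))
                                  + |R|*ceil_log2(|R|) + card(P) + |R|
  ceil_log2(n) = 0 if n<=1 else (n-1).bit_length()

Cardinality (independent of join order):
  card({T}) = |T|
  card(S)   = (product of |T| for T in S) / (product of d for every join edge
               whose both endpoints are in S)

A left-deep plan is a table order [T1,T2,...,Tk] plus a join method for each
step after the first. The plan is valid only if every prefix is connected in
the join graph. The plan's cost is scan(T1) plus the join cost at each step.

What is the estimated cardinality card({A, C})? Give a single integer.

Tables in S: A(40), C(60)
Edges inside S: C-A(d=3)
numerator = 40 * 60 = 2400
denominator = 3 = 3
card(S) = 2400 / 3 = 800

800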